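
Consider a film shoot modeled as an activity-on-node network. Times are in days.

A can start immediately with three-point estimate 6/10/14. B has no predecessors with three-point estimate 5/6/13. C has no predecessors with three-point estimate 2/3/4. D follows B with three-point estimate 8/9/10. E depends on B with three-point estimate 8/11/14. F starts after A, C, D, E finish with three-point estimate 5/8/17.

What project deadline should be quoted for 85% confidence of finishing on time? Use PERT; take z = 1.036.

29.7 days

te_A = (6 + 4·10 + 14)/6 = 60/6 = 10; σ²_A = ((14−6)/6)² = 1.778
te_B = (5 + 4·6 + 13)/6 = 42/6 = 7; σ²_B = ((13−5)/6)² = 1.778
te_C = (2 + 4·3 + 4)/6 = 18/6 = 3; σ²_C = ((4−2)/6)² = 0.111
te_D = (8 + 4·9 + 10)/6 = 54/6 = 9; σ²_D = ((10−8)/6)² = 0.111
te_E = (8 + 4·11 + 14)/6 = 66/6 = 11; σ²_E = ((14−8)/6)² = 1.000
te_F = (5 + 4·8 + 17)/6 = 54/6 = 9; σ²_F = ((17−5)/6)² = 4.000

Forward pass:
ES_A = 0; EF_A = 10
ES_B = 0; EF_B = 7
ES_C = 0; EF_C = 3
ES_D = 7; EF_D = 7+9 = 16
ES_E = 7; EF_E = 7+11 = 18
ES_F = max(EF_A=10, EF_C=3, EF_D=16, EF_E=18) = 18; EF_F = 18+9 = 27
Expected project duration μ = 27 days. Critical path: B → E → F.

Variance along critical path = 1.778 + 1.000 + 4.000 = 6.778; σ = 2.603 days.
D = μ + z·σ = 27 + 1.036·2.603 = 29.7 days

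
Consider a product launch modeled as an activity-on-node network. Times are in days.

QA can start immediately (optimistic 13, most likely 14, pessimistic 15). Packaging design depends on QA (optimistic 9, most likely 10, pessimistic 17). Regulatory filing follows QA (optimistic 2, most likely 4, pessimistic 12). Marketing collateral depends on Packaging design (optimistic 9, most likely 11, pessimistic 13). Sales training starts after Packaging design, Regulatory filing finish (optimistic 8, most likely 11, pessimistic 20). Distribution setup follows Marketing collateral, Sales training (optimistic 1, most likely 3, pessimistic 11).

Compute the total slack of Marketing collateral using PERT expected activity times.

1 days

te_QA = (13 + 4·14 + 15)/6 = 84/6 = 14
te_Packaging design = (9 + 4·10 + 17)/6 = 66/6 = 11
te_Regulatory filing = (2 + 4·4 + 12)/6 = 30/6 = 5
te_Marketing collateral = (9 + 4·11 + 13)/6 = 66/6 = 11
te_Sales training = (8 + 4·11 + 20)/6 = 72/6 = 12
te_Distribution setup = (1 + 4·3 + 11)/6 = 24/6 = 4

Forward pass:
ES_QA = 0; EF_QA = 14
ES_Packaging design = 14; EF_Packaging design = 14+11 = 25
ES_Regulatory filing = 14; EF_Regulatory filing = 14+5 = 19
ES_Marketing collateral = 25; EF_Marketing collateral = 25+11 = 36
ES_Sales training = max(EF_Packaging design=25, EF_Regulatory filing=19) = 25; EF_Sales training = 25+12 = 37
ES_Distribution setup = max(EF_Marketing collateral=36, EF_Sales training=37) = 37; EF_Distribution setup = 37+4 = 41
Expected project duration μ = 41 days. Critical path: QA → Packaging design → Sales training → Distribution setup.

Backward pass:
LF_Distribution setup = 41; LS_Distribution setup = 41−4 = 37
LF_Sales training = LS_Distribution setup = 37; LS_Sales training = 37−12 = 25
LF_Marketing collateral = LS_Distribution setup = 37; LS_Marketing collateral = 37−11 = 26
LF_Regulatory filing = LS_Sales training = 25; LS_Regulatory filing = 25−5 = 20
LF_Packaging design = min(LS_Marketing collateral=26, LS_Sales training=25) = 25; LS_Packaging design = 25−11 = 14
LF_QA = min(LS_Packaging design=14, LS_Regulatory filing=20) = 14; LS_QA = 14−14 = 0
Slack_Marketing collateral = LS_Marketing collateral − ES_Marketing collateral = 26 − 25 = 1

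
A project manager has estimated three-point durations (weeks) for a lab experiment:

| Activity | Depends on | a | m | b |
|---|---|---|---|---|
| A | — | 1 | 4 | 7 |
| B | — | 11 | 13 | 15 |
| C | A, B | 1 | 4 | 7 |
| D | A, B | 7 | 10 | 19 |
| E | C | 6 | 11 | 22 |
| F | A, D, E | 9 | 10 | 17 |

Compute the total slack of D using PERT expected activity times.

5 weeks

te_A = (1 + 4·4 + 7)/6 = 24/6 = 4
te_B = (11 + 4·13 + 15)/6 = 78/6 = 13
te_C = (1 + 4·4 + 7)/6 = 24/6 = 4
te_D = (7 + 4·10 + 19)/6 = 66/6 = 11
te_E = (6 + 4·11 + 22)/6 = 72/6 = 12
te_F = (9 + 4·10 + 17)/6 = 66/6 = 11

Forward pass:
ES_A = 0; EF_A = 4
ES_B = 0; EF_B = 13
ES_C = max(EF_A=4, EF_B=13) = 13; EF_C = 13+4 = 17
ES_D = max(EF_A=4, EF_B=13) = 13; EF_D = 13+11 = 24
ES_E = 17; EF_E = 17+12 = 29
ES_F = max(EF_A=4, EF_D=24, EF_E=29) = 29; EF_F = 29+11 = 40
Expected project duration μ = 40 weeks. Critical path: B → C → E → F.

Backward pass:
LF_F = 40; LS_F = 40−11 = 29
LF_E = LS_F = 29; LS_E = 29−12 = 17
LF_D = LS_F = 29; LS_D = 29−11 = 18
LF_C = LS_E = 17; LS_C = 17−4 = 13
LF_B = min(LS_C=13, LS_D=18) = 13; LS_B = 13−13 = 0
LF_A = min(LS_C=13, LS_D=18, LS_F=29) = 13; LS_A = 13−4 = 9
Slack_D = LS_D − ES_D = 18 − 13 = 5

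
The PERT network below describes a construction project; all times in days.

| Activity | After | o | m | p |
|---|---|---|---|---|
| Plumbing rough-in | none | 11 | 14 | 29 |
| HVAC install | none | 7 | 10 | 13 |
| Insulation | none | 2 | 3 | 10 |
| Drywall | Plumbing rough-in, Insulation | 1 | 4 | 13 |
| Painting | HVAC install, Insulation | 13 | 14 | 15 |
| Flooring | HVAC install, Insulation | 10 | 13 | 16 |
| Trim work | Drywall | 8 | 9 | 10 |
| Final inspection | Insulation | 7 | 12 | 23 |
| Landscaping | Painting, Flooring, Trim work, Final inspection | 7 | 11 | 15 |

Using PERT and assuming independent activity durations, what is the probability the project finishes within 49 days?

0.981

te_Plumbing rough-in = (11 + 4·14 + 29)/6 = 96/6 = 16; σ²_Plumbing rough-in = ((29−11)/6)² = 9.000
te_HVAC install = (7 + 4·10 + 13)/6 = 60/6 = 10; σ²_HVAC install = ((13−7)/6)² = 1.000
te_Insulation = (2 + 4·3 + 10)/6 = 24/6 = 4; σ²_Insulation = ((10−2)/6)² = 1.778
te_Drywall = (1 + 4·4 + 13)/6 = 30/6 = 5; σ²_Drywall = ((13−1)/6)² = 4.000
te_Painting = (13 + 4·14 + 15)/6 = 84/6 = 14; σ²_Painting = ((15−13)/6)² = 0.111
te_Flooring = (10 + 4·13 + 16)/6 = 78/6 = 13; σ²_Flooring = ((16−10)/6)² = 1.000
te_Trim work = (8 + 4·9 + 10)/6 = 54/6 = 9; σ²_Trim work = ((10−8)/6)² = 0.111
te_Final inspection = (7 + 4·12 + 23)/6 = 78/6 = 13; σ²_Final inspection = ((23−7)/6)² = 7.111
te_Landscaping = (7 + 4·11 + 15)/6 = 66/6 = 11; σ²_Landscaping = ((15−7)/6)² = 1.778

Forward pass:
ES_Plumbing rough-in = 0; EF_Plumbing rough-in = 16
ES_HVAC install = 0; EF_HVAC install = 10
ES_Insulation = 0; EF_Insulation = 4
ES_Drywall = max(EF_Plumbing rough-in=16, EF_Insulation=4) = 16; EF_Drywall = 16+5 = 21
ES_Painting = max(EF_HVAC install=10, EF_Insulation=4) = 10; EF_Painting = 10+14 = 24
ES_Flooring = max(EF_HVAC install=10, EF_Insulation=4) = 10; EF_Flooring = 10+13 = 23
ES_Trim work = 21; EF_Trim work = 21+9 = 30
ES_Final inspection = 4; EF_Final inspection = 4+13 = 17
ES_Landscaping = max(EF_Painting=24, EF_Flooring=23, EF_Trim work=30, EF_Final inspection=17) = 30; EF_Landscaping = 30+11 = 41
Expected project duration μ = 41 days. Critical path: Plumbing rough-in → Drywall → Trim work → Landscaping.

Variance along critical path = 9.000 + 4.000 + 0.111 + 1.778 = 14.889; σ = √14.889 = 3.859 days.
Z = (49 − 41) / 3.859 = 2.073
P(T ≤ 49) = Φ(2.073) ≈ 0.981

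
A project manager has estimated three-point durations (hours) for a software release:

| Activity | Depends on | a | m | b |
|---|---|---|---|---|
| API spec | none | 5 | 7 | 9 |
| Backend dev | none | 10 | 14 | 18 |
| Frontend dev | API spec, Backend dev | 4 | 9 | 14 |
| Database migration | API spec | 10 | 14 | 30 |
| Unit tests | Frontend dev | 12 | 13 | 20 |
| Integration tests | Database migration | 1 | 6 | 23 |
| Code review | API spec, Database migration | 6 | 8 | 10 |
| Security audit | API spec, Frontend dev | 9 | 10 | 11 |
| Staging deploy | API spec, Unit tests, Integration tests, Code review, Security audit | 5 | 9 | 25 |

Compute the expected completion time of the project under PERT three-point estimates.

te_API spec = (5 + 4·7 + 9)/6 = 42/6 = 7
te_Backend dev = (10 + 4·14 + 18)/6 = 84/6 = 14
te_Frontend dev = (4 + 4·9 + 14)/6 = 54/6 = 9
te_Database migration = (10 + 4·14 + 30)/6 = 96/6 = 16
te_Unit tests = (12 + 4·13 + 20)/6 = 84/6 = 14
te_Integration tests = (1 + 4·6 + 23)/6 = 48/6 = 8
te_Code review = (6 + 4·8 + 10)/6 = 48/6 = 8
te_Security audit = (9 + 4·10 + 11)/6 = 60/6 = 10
te_Staging deploy = (5 + 4·9 + 25)/6 = 66/6 = 11

Forward pass:
ES_API spec = 0; EF_API spec = 7
ES_Backend dev = 0; EF_Backend dev = 14
ES_Frontend dev = max(EF_API spec=7, EF_Backend dev=14) = 14; EF_Frontend dev = 14+9 = 23
ES_Database migration = 7; EF_Database migration = 7+16 = 23
ES_Unit tests = 23; EF_Unit tests = 23+14 = 37
ES_Integration tests = 23; EF_Integration tests = 23+8 = 31
ES_Code review = max(EF_API spec=7, EF_Database migration=23) = 23; EF_Code review = 23+8 = 31
ES_Security audit = max(EF_API spec=7, EF_Frontend dev=23) = 23; EF_Security audit = 23+10 = 33
ES_Staging deploy = max(EF_API spec=7, EF_Unit tests=37, EF_Integration tests=31, EF_Code review=31, EF_Security audit=33) = 37; EF_Staging deploy = 37+11 = 48
Expected project duration μ = 48 hours. Critical path: Backend dev → Frontend dev → Unit tests → Staging deploy.

48 hours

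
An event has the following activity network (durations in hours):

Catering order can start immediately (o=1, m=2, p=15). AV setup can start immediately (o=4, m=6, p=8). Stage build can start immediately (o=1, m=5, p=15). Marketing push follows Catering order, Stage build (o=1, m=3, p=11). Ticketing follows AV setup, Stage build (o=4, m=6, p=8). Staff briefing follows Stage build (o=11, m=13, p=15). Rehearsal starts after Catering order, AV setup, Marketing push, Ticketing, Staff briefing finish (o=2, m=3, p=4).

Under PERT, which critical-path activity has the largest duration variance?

Stage build

te_Catering order = (1 + 4·2 + 15)/6 = 24/6 = 4; σ²_Catering order = ((15−1)/6)² = 5.444
te_AV setup = (4 + 4·6 + 8)/6 = 36/6 = 6; σ²_AV setup = ((8−4)/6)² = 0.444
te_Stage build = (1 + 4·5 + 15)/6 = 36/6 = 6; σ²_Stage build = ((15−1)/6)² = 5.444
te_Marketing push = (1 + 4·3 + 11)/6 = 24/6 = 4; σ²_Marketing push = ((11−1)/6)² = 2.778
te_Ticketing = (4 + 4·6 + 8)/6 = 36/6 = 6; σ²_Ticketing = ((8−4)/6)² = 0.444
te_Staff briefing = (11 + 4·13 + 15)/6 = 78/6 = 13; σ²_Staff briefing = ((15−11)/6)² = 0.444
te_Rehearsal = (2 + 4·3 + 4)/6 = 18/6 = 3; σ²_Rehearsal = ((4−2)/6)² = 0.111

Forward pass:
ES_Catering order = 0; EF_Catering order = 4
ES_AV setup = 0; EF_AV setup = 6
ES_Stage build = 0; EF_Stage build = 6
ES_Marketing push = max(EF_Catering order=4, EF_Stage build=6) = 6; EF_Marketing push = 6+4 = 10
ES_Ticketing = max(EF_AV setup=6, EF_Stage build=6) = 6; EF_Ticketing = 6+6 = 12
ES_Staff briefing = 6; EF_Staff briefing = 6+13 = 19
ES_Rehearsal = max(EF_Catering order=4, EF_AV setup=6, EF_Marketing push=10, EF_Ticketing=12, EF_Staff briefing=19) = 19; EF_Rehearsal = 19+3 = 22
Expected project duration μ = 22 hours. Critical path: Stage build → Staff briefing → Rehearsal.

Variances on critical path: σ²_Stage build=5.444, σ²_Staff briefing=0.444, σ²_Rehearsal=0.111.
Largest is σ²_Stage build = 5.444.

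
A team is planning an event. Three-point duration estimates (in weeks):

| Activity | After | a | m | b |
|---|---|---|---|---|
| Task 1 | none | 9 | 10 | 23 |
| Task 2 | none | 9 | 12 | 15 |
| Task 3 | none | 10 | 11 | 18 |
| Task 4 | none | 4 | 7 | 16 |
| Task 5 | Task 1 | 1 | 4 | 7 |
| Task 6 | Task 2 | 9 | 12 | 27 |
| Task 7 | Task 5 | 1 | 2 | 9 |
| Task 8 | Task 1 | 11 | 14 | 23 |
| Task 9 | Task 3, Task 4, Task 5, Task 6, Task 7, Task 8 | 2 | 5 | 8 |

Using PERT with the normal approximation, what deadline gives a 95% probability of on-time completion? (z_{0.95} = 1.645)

te_Task 1 = (9 + 4·10 + 23)/6 = 72/6 = 12; σ²_Task 1 = ((23−9)/6)² = 5.444
te_Task 2 = (9 + 4·12 + 15)/6 = 72/6 = 12; σ²_Task 2 = ((15−9)/6)² = 1.000
te_Task 3 = (10 + 4·11 + 18)/6 = 72/6 = 12; σ²_Task 3 = ((18−10)/6)² = 1.778
te_Task 4 = (4 + 4·7 + 16)/6 = 48/6 = 8; σ²_Task 4 = ((16−4)/6)² = 4.000
te_Task 5 = (1 + 4·4 + 7)/6 = 24/6 = 4; σ²_Task 5 = ((7−1)/6)² = 1.000
te_Task 6 = (9 + 4·12 + 27)/6 = 84/6 = 14; σ²_Task 6 = ((27−9)/6)² = 9.000
te_Task 7 = (1 + 4·2 + 9)/6 = 18/6 = 3; σ²_Task 7 = ((9−1)/6)² = 1.778
te_Task 8 = (11 + 4·14 + 23)/6 = 90/6 = 15; σ²_Task 8 = ((23−11)/6)² = 4.000
te_Task 9 = (2 + 4·5 + 8)/6 = 30/6 = 5; σ²_Task 9 = ((8−2)/6)² = 1.000

Forward pass:
ES_Task 1 = 0; EF_Task 1 = 12
ES_Task 2 = 0; EF_Task 2 = 12
ES_Task 3 = 0; EF_Task 3 = 12
ES_Task 4 = 0; EF_Task 4 = 8
ES_Task 5 = 12; EF_Task 5 = 12+4 = 16
ES_Task 6 = 12; EF_Task 6 = 12+14 = 26
ES_Task 7 = 16; EF_Task 7 = 16+3 = 19
ES_Task 8 = 12; EF_Task 8 = 12+15 = 27
ES_Task 9 = max(EF_Task 3=12, EF_Task 4=8, EF_Task 5=16, EF_Task 6=26, EF_Task 7=19, EF_Task 8=27) = 27; EF_Task 9 = 27+5 = 32
Expected project duration μ = 32 weeks. Critical path: Task 1 → Task 8 → Task 9.

Variance along critical path = 5.444 + 4.000 + 1.000 = 10.444; σ = 3.232 weeks.
D = μ + z·σ = 32 + 1.645·3.232 = 37.3 weeks

37.3 weeks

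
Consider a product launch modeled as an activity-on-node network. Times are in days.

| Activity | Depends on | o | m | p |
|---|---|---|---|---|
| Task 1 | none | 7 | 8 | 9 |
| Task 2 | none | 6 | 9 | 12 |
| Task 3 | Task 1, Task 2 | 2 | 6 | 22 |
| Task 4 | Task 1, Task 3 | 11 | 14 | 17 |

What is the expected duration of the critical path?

31 days

te_Task 1 = (7 + 4·8 + 9)/6 = 48/6 = 8
te_Task 2 = (6 + 4·9 + 12)/6 = 54/6 = 9
te_Task 3 = (2 + 4·6 + 22)/6 = 48/6 = 8
te_Task 4 = (11 + 4·14 + 17)/6 = 84/6 = 14

Forward pass:
ES_Task 1 = 0; EF_Task 1 = 8
ES_Task 2 = 0; EF_Task 2 = 9
ES_Task 3 = max(EF_Task 1=8, EF_Task 2=9) = 9; EF_Task 3 = 9+8 = 17
ES_Task 4 = max(EF_Task 1=8, EF_Task 3=17) = 17; EF_Task 4 = 17+14 = 31
Expected project duration μ = 31 days. Critical path: Task 2 → Task 3 → Task 4.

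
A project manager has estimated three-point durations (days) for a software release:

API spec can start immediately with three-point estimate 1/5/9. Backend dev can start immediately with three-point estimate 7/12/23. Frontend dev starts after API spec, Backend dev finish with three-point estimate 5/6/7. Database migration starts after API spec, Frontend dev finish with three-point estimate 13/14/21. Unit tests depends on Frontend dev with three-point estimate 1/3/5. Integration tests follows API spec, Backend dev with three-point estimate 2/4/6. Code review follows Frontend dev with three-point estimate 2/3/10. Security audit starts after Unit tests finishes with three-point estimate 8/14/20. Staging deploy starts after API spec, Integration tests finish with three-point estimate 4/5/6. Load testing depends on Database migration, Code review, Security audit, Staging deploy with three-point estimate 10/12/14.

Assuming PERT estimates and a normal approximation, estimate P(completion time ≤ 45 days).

0.194

te_API spec = (1 + 4·5 + 9)/6 = 30/6 = 5; σ²_API spec = ((9−1)/6)² = 1.778
te_Backend dev = (7 + 4·12 + 23)/6 = 78/6 = 13; σ²_Backend dev = ((23−7)/6)² = 7.111
te_Frontend dev = (5 + 4·6 + 7)/6 = 36/6 = 6; σ²_Frontend dev = ((7−5)/6)² = 0.111
te_Database migration = (13 + 4·14 + 21)/6 = 90/6 = 15; σ²_Database migration = ((21−13)/6)² = 1.778
te_Unit tests = (1 + 4·3 + 5)/6 = 18/6 = 3; σ²_Unit tests = ((5−1)/6)² = 0.444
te_Integration tests = (2 + 4·4 + 6)/6 = 24/6 = 4; σ²_Integration tests = ((6−2)/6)² = 0.444
te_Code review = (2 + 4·3 + 10)/6 = 24/6 = 4; σ²_Code review = ((10−2)/6)² = 1.778
te_Security audit = (8 + 4·14 + 20)/6 = 84/6 = 14; σ²_Security audit = ((20−8)/6)² = 4.000
te_Staging deploy = (4 + 4·5 + 6)/6 = 30/6 = 5; σ²_Staging deploy = ((6−4)/6)² = 0.111
te_Load testing = (10 + 4·12 + 14)/6 = 72/6 = 12; σ²_Load testing = ((14−10)/6)² = 0.444

Forward pass:
ES_API spec = 0; EF_API spec = 5
ES_Backend dev = 0; EF_Backend dev = 13
ES_Frontend dev = max(EF_API spec=5, EF_Backend dev=13) = 13; EF_Frontend dev = 13+6 = 19
ES_Database migration = max(EF_API spec=5, EF_Frontend dev=19) = 19; EF_Database migration = 19+15 = 34
ES_Unit tests = 19; EF_Unit tests = 19+3 = 22
ES_Integration tests = max(EF_API spec=5, EF_Backend dev=13) = 13; EF_Integration tests = 13+4 = 17
ES_Code review = 19; EF_Code review = 19+4 = 23
ES_Security audit = 22; EF_Security audit = 22+14 = 36
ES_Staging deploy = max(EF_API spec=5, EF_Integration tests=17) = 17; EF_Staging deploy = 17+5 = 22
ES_Load testing = max(EF_Database migration=34, EF_Code review=23, EF_Security audit=36, EF_Staging deploy=22) = 36; EF_Load testing = 36+12 = 48
Expected project duration μ = 48 days. Critical path: Backend dev → Frontend dev → Unit tests → Security audit → Load testing.

Variance along critical path = 7.111 + 0.111 + 0.444 + 4.000 + 0.444 = 12.111; σ = √12.111 = 3.480 days.
Z = (45 − 48) / 3.480 = -0.862
P(T ≤ 45) = Φ(-0.862) ≈ 0.194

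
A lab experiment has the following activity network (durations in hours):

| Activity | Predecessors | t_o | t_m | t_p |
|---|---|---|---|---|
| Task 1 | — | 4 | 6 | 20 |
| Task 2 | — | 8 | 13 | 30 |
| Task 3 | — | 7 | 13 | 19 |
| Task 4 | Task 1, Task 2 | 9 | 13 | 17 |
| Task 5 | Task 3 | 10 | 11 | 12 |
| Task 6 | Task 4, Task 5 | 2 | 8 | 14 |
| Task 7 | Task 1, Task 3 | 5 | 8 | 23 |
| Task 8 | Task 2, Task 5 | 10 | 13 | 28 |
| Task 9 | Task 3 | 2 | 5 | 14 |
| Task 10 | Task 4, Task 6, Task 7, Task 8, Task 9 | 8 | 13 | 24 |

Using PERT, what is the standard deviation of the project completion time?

te_Task 1 = (4 + 4·6 + 20)/6 = 48/6 = 8; σ²_Task 1 = ((20−4)/6)² = 7.111
te_Task 2 = (8 + 4·13 + 30)/6 = 90/6 = 15; σ²_Task 2 = ((30−8)/6)² = 13.444
te_Task 3 = (7 + 4·13 + 19)/6 = 78/6 = 13; σ²_Task 3 = ((19−7)/6)² = 4.000
te_Task 4 = (9 + 4·13 + 17)/6 = 78/6 = 13; σ²_Task 4 = ((17−9)/6)² = 1.778
te_Task 5 = (10 + 4·11 + 12)/6 = 66/6 = 11; σ²_Task 5 = ((12−10)/6)² = 0.111
te_Task 6 = (2 + 4·8 + 14)/6 = 48/6 = 8; σ²_Task 6 = ((14−2)/6)² = 4.000
te_Task 7 = (5 + 4·8 + 23)/6 = 60/6 = 10; σ²_Task 7 = ((23−5)/6)² = 9.000
te_Task 8 = (10 + 4·13 + 28)/6 = 90/6 = 15; σ²_Task 8 = ((28−10)/6)² = 9.000
te_Task 9 = (2 + 4·5 + 14)/6 = 36/6 = 6; σ²_Task 9 = ((14−2)/6)² = 4.000
te_Task 10 = (8 + 4·13 + 24)/6 = 84/6 = 14; σ²_Task 10 = ((24−8)/6)² = 7.111

Forward pass:
ES_Task 1 = 0; EF_Task 1 = 8
ES_Task 2 = 0; EF_Task 2 = 15
ES_Task 3 = 0; EF_Task 3 = 13
ES_Task 4 = max(EF_Task 1=8, EF_Task 2=15) = 15; EF_Task 4 = 15+13 = 28
ES_Task 5 = 13; EF_Task 5 = 13+11 = 24
ES_Task 6 = max(EF_Task 4=28, EF_Task 5=24) = 28; EF_Task 6 = 28+8 = 36
ES_Task 7 = max(EF_Task 1=8, EF_Task 3=13) = 13; EF_Task 7 = 13+10 = 23
ES_Task 8 = max(EF_Task 2=15, EF_Task 5=24) = 24; EF_Task 8 = 24+15 = 39
ES_Task 9 = 13; EF_Task 9 = 13+6 = 19
ES_Task 10 = max(EF_Task 4=28, EF_Task 6=36, EF_Task 7=23, EF_Task 8=39, EF_Task 9=19) = 39; EF_Task 10 = 39+14 = 53
Expected project duration μ = 53 hours. Critical path: Task 3 → Task 5 → Task 8 → Task 10.

Variance along critical path = 4.000 + 0.111 + 9.000 + 7.111 = 20.222
σ = √20.222 = 4.497 hours

4.50 hours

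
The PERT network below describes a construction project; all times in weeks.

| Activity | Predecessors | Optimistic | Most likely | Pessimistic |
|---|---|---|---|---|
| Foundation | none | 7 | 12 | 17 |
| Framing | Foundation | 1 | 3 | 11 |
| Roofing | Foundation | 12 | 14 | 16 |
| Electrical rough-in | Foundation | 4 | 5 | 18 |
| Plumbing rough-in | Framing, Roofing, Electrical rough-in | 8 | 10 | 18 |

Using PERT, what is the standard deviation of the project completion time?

2.45 weeks

te_Foundation = (7 + 4·12 + 17)/6 = 72/6 = 12; σ²_Foundation = ((17−7)/6)² = 2.778
te_Framing = (1 + 4·3 + 11)/6 = 24/6 = 4; σ²_Framing = ((11−1)/6)² = 2.778
te_Roofing = (12 + 4·14 + 16)/6 = 84/6 = 14; σ²_Roofing = ((16−12)/6)² = 0.444
te_Electrical rough-in = (4 + 4·5 + 18)/6 = 42/6 = 7; σ²_Electrical rough-in = ((18−4)/6)² = 5.444
te_Plumbing rough-in = (8 + 4·10 + 18)/6 = 66/6 = 11; σ²_Plumbing rough-in = ((18−8)/6)² = 2.778

Forward pass:
ES_Foundation = 0; EF_Foundation = 12
ES_Framing = 12; EF_Framing = 12+4 = 16
ES_Roofing = 12; EF_Roofing = 12+14 = 26
ES_Electrical rough-in = 12; EF_Electrical rough-in = 12+7 = 19
ES_Plumbing rough-in = max(EF_Framing=16, EF_Roofing=26, EF_Electrical rough-in=19) = 26; EF_Plumbing rough-in = 26+11 = 37
Expected project duration μ = 37 weeks. Critical path: Foundation → Roofing → Plumbing rough-in.

Variance along critical path = 2.778 + 0.444 + 2.778 = 6.000
σ = √6.000 = 2.449 weeks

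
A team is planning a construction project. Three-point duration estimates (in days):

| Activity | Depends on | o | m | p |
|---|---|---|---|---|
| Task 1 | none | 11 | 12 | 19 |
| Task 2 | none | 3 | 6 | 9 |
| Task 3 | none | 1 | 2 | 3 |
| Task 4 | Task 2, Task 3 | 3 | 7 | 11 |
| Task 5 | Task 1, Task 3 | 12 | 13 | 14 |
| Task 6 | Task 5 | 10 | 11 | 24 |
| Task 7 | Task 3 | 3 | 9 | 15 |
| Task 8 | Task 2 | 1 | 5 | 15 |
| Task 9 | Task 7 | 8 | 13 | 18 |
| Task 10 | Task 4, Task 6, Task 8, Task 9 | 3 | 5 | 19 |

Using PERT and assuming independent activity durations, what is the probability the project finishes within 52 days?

0.943

te_Task 1 = (11 + 4·12 + 19)/6 = 78/6 = 13; σ²_Task 1 = ((19−11)/6)² = 1.778
te_Task 2 = (3 + 4·6 + 9)/6 = 36/6 = 6; σ²_Task 2 = ((9−3)/6)² = 1.000
te_Task 3 = (1 + 4·2 + 3)/6 = 12/6 = 2; σ²_Task 3 = ((3−1)/6)² = 0.111
te_Task 4 = (3 + 4·7 + 11)/6 = 42/6 = 7; σ²_Task 4 = ((11−3)/6)² = 1.778
te_Task 5 = (12 + 4·13 + 14)/6 = 78/6 = 13; σ²_Task 5 = ((14−12)/6)² = 0.111
te_Task 6 = (10 + 4·11 + 24)/6 = 78/6 = 13; σ²_Task 6 = ((24−10)/6)² = 5.444
te_Task 7 = (3 + 4·9 + 15)/6 = 54/6 = 9; σ²_Task 7 = ((15−3)/6)² = 4.000
te_Task 8 = (1 + 4·5 + 15)/6 = 36/6 = 6; σ²_Task 8 = ((15−1)/6)² = 5.444
te_Task 9 = (8 + 4·13 + 18)/6 = 78/6 = 13; σ²_Task 9 = ((18−8)/6)² = 2.778
te_Task 10 = (3 + 4·5 + 19)/6 = 42/6 = 7; σ²_Task 10 = ((19−3)/6)² = 7.111

Forward pass:
ES_Task 1 = 0; EF_Task 1 = 13
ES_Task 2 = 0; EF_Task 2 = 6
ES_Task 3 = 0; EF_Task 3 = 2
ES_Task 4 = max(EF_Task 2=6, EF_Task 3=2) = 6; EF_Task 4 = 6+7 = 13
ES_Task 5 = max(EF_Task 1=13, EF_Task 3=2) = 13; EF_Task 5 = 13+13 = 26
ES_Task 6 = 26; EF_Task 6 = 26+13 = 39
ES_Task 7 = 2; EF_Task 7 = 2+9 = 11
ES_Task 8 = 6; EF_Task 8 = 6+6 = 12
ES_Task 9 = 11; EF_Task 9 = 11+13 = 24
ES_Task 10 = max(EF_Task 4=13, EF_Task 6=39, EF_Task 8=12, EF_Task 9=24) = 39; EF_Task 10 = 39+7 = 46
Expected project duration μ = 46 days. Critical path: Task 1 → Task 5 → Task 6 → Task 10.

Variance along critical path = 1.778 + 0.111 + 5.444 + 7.111 = 14.444; σ = √14.444 = 3.801 days.
Z = (52 − 46) / 3.801 = 1.579
P(T ≤ 52) = Φ(1.579) ≈ 0.943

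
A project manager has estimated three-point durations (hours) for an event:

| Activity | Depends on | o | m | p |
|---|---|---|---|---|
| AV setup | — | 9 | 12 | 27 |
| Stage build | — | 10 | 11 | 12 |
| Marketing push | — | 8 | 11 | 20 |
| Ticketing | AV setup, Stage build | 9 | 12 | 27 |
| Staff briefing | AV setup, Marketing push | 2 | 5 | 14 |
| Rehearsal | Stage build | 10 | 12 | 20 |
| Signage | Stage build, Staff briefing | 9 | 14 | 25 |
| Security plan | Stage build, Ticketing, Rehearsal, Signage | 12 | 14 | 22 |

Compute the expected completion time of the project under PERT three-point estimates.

te_AV setup = (9 + 4·12 + 27)/6 = 84/6 = 14
te_Stage build = (10 + 4·11 + 12)/6 = 66/6 = 11
te_Marketing push = (8 + 4·11 + 20)/6 = 72/6 = 12
te_Ticketing = (9 + 4·12 + 27)/6 = 84/6 = 14
te_Staff briefing = (2 + 4·5 + 14)/6 = 36/6 = 6
te_Rehearsal = (10 + 4·12 + 20)/6 = 78/6 = 13
te_Signage = (9 + 4·14 + 25)/6 = 90/6 = 15
te_Security plan = (12 + 4·14 + 22)/6 = 90/6 = 15

Forward pass:
ES_AV setup = 0; EF_AV setup = 14
ES_Stage build = 0; EF_Stage build = 11
ES_Marketing push = 0; EF_Marketing push = 12
ES_Ticketing = max(EF_AV setup=14, EF_Stage build=11) = 14; EF_Ticketing = 14+14 = 28
ES_Staff briefing = max(EF_AV setup=14, EF_Marketing push=12) = 14; EF_Staff briefing = 14+6 = 20
ES_Rehearsal = 11; EF_Rehearsal = 11+13 = 24
ES_Signage = max(EF_Stage build=11, EF_Staff briefing=20) = 20; EF_Signage = 20+15 = 35
ES_Security plan = max(EF_Stage build=11, EF_Ticketing=28, EF_Rehearsal=24, EF_Signage=35) = 35; EF_Security plan = 35+15 = 50
Expected project duration μ = 50 hours. Critical path: AV setup → Staff briefing → Signage → Security plan.

50 hours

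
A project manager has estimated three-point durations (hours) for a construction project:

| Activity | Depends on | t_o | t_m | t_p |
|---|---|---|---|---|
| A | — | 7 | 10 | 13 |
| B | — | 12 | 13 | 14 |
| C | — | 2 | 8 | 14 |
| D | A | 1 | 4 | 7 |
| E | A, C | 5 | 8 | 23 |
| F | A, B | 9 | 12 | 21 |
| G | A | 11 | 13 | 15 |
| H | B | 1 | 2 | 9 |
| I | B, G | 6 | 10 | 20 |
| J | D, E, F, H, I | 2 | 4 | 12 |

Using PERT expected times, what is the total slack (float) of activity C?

16 hours

te_A = (7 + 4·10 + 13)/6 = 60/6 = 10
te_B = (12 + 4·13 + 14)/6 = 78/6 = 13
te_C = (2 + 4·8 + 14)/6 = 48/6 = 8
te_D = (1 + 4·4 + 7)/6 = 24/6 = 4
te_E = (5 + 4·8 + 23)/6 = 60/6 = 10
te_F = (9 + 4·12 + 21)/6 = 78/6 = 13
te_G = (11 + 4·13 + 15)/6 = 78/6 = 13
te_H = (1 + 4·2 + 9)/6 = 18/6 = 3
te_I = (6 + 4·10 + 20)/6 = 66/6 = 11
te_J = (2 + 4·4 + 12)/6 = 30/6 = 5

Forward pass:
ES_A = 0; EF_A = 10
ES_B = 0; EF_B = 13
ES_C = 0; EF_C = 8
ES_D = 10; EF_D = 10+4 = 14
ES_E = max(EF_A=10, EF_C=8) = 10; EF_E = 10+10 = 20
ES_F = max(EF_A=10, EF_B=13) = 13; EF_F = 13+13 = 26
ES_G = 10; EF_G = 10+13 = 23
ES_H = 13; EF_H = 13+3 = 16
ES_I = max(EF_B=13, EF_G=23) = 23; EF_I = 23+11 = 34
ES_J = max(EF_D=14, EF_E=20, EF_F=26, EF_H=16, EF_I=34) = 34; EF_J = 34+5 = 39
Expected project duration μ = 39 hours. Critical path: A → G → I → J.

Backward pass:
LF_J = 39; LS_J = 39−5 = 34
LF_I = LS_J = 34; LS_I = 34−11 = 23
LF_H = LS_J = 34; LS_H = 34−3 = 31
LF_G = LS_I = 23; LS_G = 23−13 = 10
LF_F = LS_J = 34; LS_F = 34−13 = 21
LF_E = LS_J = 34; LS_E = 34−10 = 24
LF_D = LS_J = 34; LS_D = 34−4 = 30
LF_C = LS_E = 24; LS_C = 24−8 = 16
LF_B = min(LS_F=21, LS_H=31, LS_I=23) = 21; LS_B = 21−13 = 8
LF_A = min(LS_D=30, LS_E=24, LS_F=21, LS_G=10) = 10; LS_A = 10−10 = 0
Slack_C = LS_C − ES_C = 16 − 0 = 16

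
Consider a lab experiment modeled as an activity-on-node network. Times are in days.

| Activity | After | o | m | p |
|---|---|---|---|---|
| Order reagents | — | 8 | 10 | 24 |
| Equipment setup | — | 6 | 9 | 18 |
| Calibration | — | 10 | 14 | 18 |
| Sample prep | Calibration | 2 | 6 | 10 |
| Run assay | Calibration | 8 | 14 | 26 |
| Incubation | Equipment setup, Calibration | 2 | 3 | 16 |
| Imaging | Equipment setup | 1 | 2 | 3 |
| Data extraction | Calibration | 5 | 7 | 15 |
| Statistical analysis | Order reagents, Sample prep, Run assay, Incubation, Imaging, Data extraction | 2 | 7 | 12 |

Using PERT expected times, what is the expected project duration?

36 days

te_Order reagents = (8 + 4·10 + 24)/6 = 72/6 = 12
te_Equipment setup = (6 + 4·9 + 18)/6 = 60/6 = 10
te_Calibration = (10 + 4·14 + 18)/6 = 84/6 = 14
te_Sample prep = (2 + 4·6 + 10)/6 = 36/6 = 6
te_Run assay = (8 + 4·14 + 26)/6 = 90/6 = 15
te_Incubation = (2 + 4·3 + 16)/6 = 30/6 = 5
te_Imaging = (1 + 4·2 + 3)/6 = 12/6 = 2
te_Data extraction = (5 + 4·7 + 15)/6 = 48/6 = 8
te_Statistical analysis = (2 + 4·7 + 12)/6 = 42/6 = 7

Forward pass:
ES_Order reagents = 0; EF_Order reagents = 12
ES_Equipment setup = 0; EF_Equipment setup = 10
ES_Calibration = 0; EF_Calibration = 14
ES_Sample prep = 14; EF_Sample prep = 14+6 = 20
ES_Run assay = 14; EF_Run assay = 14+15 = 29
ES_Incubation = max(EF_Equipment setup=10, EF_Calibration=14) = 14; EF_Incubation = 14+5 = 19
ES_Imaging = 10; EF_Imaging = 10+2 = 12
ES_Data extraction = 14; EF_Data extraction = 14+8 = 22
ES_Statistical analysis = max(EF_Order reagents=12, EF_Sample prep=20, EF_Run assay=29, EF_Incubation=19, EF_Imaging=12, EF_Data extraction=22) = 29; EF_Statistical analysis = 29+7 = 36
Expected project duration μ = 36 days. Critical path: Calibration → Run assay → Statistical analysis.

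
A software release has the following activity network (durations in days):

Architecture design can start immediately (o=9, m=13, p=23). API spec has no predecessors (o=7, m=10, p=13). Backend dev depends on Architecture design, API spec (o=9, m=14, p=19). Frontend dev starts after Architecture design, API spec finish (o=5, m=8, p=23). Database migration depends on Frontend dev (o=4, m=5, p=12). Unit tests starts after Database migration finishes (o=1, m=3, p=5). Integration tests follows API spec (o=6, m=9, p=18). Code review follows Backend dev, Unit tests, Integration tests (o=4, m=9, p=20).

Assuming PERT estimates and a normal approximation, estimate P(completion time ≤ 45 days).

0.659

te_Architecture design = (9 + 4·13 + 23)/6 = 84/6 = 14; σ²_Architecture design = ((23−9)/6)² = 5.444
te_API spec = (7 + 4·10 + 13)/6 = 60/6 = 10; σ²_API spec = ((13−7)/6)² = 1.000
te_Backend dev = (9 + 4·14 + 19)/6 = 84/6 = 14; σ²_Backend dev = ((19−9)/6)² = 2.778
te_Frontend dev = (5 + 4·8 + 23)/6 = 60/6 = 10; σ²_Frontend dev = ((23−5)/6)² = 9.000
te_Database migration = (4 + 4·5 + 12)/6 = 36/6 = 6; σ²_Database migration = ((12−4)/6)² = 1.778
te_Unit tests = (1 + 4·3 + 5)/6 = 18/6 = 3; σ²_Unit tests = ((5−1)/6)² = 0.444
te_Integration tests = (6 + 4·9 + 18)/6 = 60/6 = 10; σ²_Integration tests = ((18−6)/6)² = 4.000
te_Code review = (4 + 4·9 + 20)/6 = 60/6 = 10; σ²_Code review = ((20−4)/6)² = 7.111

Forward pass:
ES_Architecture design = 0; EF_Architecture design = 14
ES_API spec = 0; EF_API spec = 10
ES_Backend dev = max(EF_Architecture design=14, EF_API spec=10) = 14; EF_Backend dev = 14+14 = 28
ES_Frontend dev = max(EF_Architecture design=14, EF_API spec=10) = 14; EF_Frontend dev = 14+10 = 24
ES_Database migration = 24; EF_Database migration = 24+6 = 30
ES_Unit tests = 30; EF_Unit tests = 30+3 = 33
ES_Integration tests = 10; EF_Integration tests = 10+10 = 20
ES_Code review = max(EF_Backend dev=28, EF_Unit tests=33, EF_Integration tests=20) = 33; EF_Code review = 33+10 = 43
Expected project duration μ = 43 days. Critical path: Architecture design → Frontend dev → Database migration → Unit tests → Code review.

Variance along critical path = 5.444 + 9.000 + 1.778 + 0.444 + 7.111 = 23.778; σ = √23.778 = 4.876 days.
Z = (45 − 43) / 4.876 = 0.410
P(T ≤ 45) = Φ(0.410) ≈ 0.659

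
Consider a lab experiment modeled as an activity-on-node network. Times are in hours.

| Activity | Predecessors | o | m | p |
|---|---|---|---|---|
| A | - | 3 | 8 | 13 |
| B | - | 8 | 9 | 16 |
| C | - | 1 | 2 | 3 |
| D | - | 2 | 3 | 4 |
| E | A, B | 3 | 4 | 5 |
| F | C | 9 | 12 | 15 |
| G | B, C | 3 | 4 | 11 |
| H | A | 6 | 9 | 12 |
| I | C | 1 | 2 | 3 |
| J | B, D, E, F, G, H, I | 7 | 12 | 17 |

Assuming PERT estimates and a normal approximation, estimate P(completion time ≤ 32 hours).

0.879

te_A = (3 + 4·8 + 13)/6 = 48/6 = 8; σ²_A = ((13−3)/6)² = 2.778
te_B = (8 + 4·9 + 16)/6 = 60/6 = 10; σ²_B = ((16−8)/6)² = 1.778
te_C = (1 + 4·2 + 3)/6 = 12/6 = 2; σ²_C = ((3−1)/6)² = 0.111
te_D = (2 + 4·3 + 4)/6 = 18/6 = 3; σ²_D = ((4−2)/6)² = 0.111
te_E = (3 + 4·4 + 5)/6 = 24/6 = 4; σ²_E = ((5−3)/6)² = 0.111
te_F = (9 + 4·12 + 15)/6 = 72/6 = 12; σ²_F = ((15−9)/6)² = 1.000
te_G = (3 + 4·4 + 11)/6 = 30/6 = 5; σ²_G = ((11−3)/6)² = 1.778
te_H = (6 + 4·9 + 12)/6 = 54/6 = 9; σ²_H = ((12−6)/6)² = 1.000
te_I = (1 + 4·2 + 3)/6 = 12/6 = 2; σ²_I = ((3−1)/6)² = 0.111
te_J = (7 + 4·12 + 17)/6 = 72/6 = 12; σ²_J = ((17−7)/6)² = 2.778

Forward pass:
ES_A = 0; EF_A = 8
ES_B = 0; EF_B = 10
ES_C = 0; EF_C = 2
ES_D = 0; EF_D = 3
ES_E = max(EF_A=8, EF_B=10) = 10; EF_E = 10+4 = 14
ES_F = 2; EF_F = 2+12 = 14
ES_G = max(EF_B=10, EF_C=2) = 10; EF_G = 10+5 = 15
ES_H = 8; EF_H = 8+9 = 17
ES_I = 2; EF_I = 2+2 = 4
ES_J = max(EF_B=10, EF_D=3, EF_E=14, EF_F=14, EF_G=15, EF_H=17, EF_I=4) = 17; EF_J = 17+12 = 29
Expected project duration μ = 29 hours. Critical path: A → H → J.

Variance along critical path = 2.778 + 1.000 + 2.778 = 6.556; σ = √6.556 = 2.560 hours.
Z = (32 − 29) / 2.560 = 1.172
P(T ≤ 32) = Φ(1.172) ≈ 0.879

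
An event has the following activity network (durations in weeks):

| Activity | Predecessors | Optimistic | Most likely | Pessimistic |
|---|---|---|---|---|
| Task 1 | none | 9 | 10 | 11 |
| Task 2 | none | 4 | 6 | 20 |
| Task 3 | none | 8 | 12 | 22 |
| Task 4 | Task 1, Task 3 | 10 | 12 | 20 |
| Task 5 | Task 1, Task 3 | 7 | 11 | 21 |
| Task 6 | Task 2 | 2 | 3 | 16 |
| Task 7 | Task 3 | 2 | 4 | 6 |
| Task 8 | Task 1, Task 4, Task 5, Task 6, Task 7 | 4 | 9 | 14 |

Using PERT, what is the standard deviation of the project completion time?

3.32 weeks

te_Task 1 = (9 + 4·10 + 11)/6 = 60/6 = 10; σ²_Task 1 = ((11−9)/6)² = 0.111
te_Task 2 = (4 + 4·6 + 20)/6 = 48/6 = 8; σ²_Task 2 = ((20−4)/6)² = 7.111
te_Task 3 = (8 + 4·12 + 22)/6 = 78/6 = 13; σ²_Task 3 = ((22−8)/6)² = 5.444
te_Task 4 = (10 + 4·12 + 20)/6 = 78/6 = 13; σ²_Task 4 = ((20−10)/6)² = 2.778
te_Task 5 = (7 + 4·11 + 21)/6 = 72/6 = 12; σ²_Task 5 = ((21−7)/6)² = 5.444
te_Task 6 = (2 + 4·3 + 16)/6 = 30/6 = 5; σ²_Task 6 = ((16−2)/6)² = 5.444
te_Task 7 = (2 + 4·4 + 6)/6 = 24/6 = 4; σ²_Task 7 = ((6−2)/6)² = 0.444
te_Task 8 = (4 + 4·9 + 14)/6 = 54/6 = 9; σ²_Task 8 = ((14−4)/6)² = 2.778

Forward pass:
ES_Task 1 = 0; EF_Task 1 = 10
ES_Task 2 = 0; EF_Task 2 = 8
ES_Task 3 = 0; EF_Task 3 = 13
ES_Task 4 = max(EF_Task 1=10, EF_Task 3=13) = 13; EF_Task 4 = 13+13 = 26
ES_Task 5 = max(EF_Task 1=10, EF_Task 3=13) = 13; EF_Task 5 = 13+12 = 25
ES_Task 6 = 8; EF_Task 6 = 8+5 = 13
ES_Task 7 = 13; EF_Task 7 = 13+4 = 17
ES_Task 8 = max(EF_Task 1=10, EF_Task 4=26, EF_Task 5=25, EF_Task 6=13, EF_Task 7=17) = 26; EF_Task 8 = 26+9 = 35
Expected project duration μ = 35 weeks. Critical path: Task 3 → Task 4 → Task 8.

Variance along critical path = 5.444 + 2.778 + 2.778 = 11.000
σ = √11.000 = 3.317 weeks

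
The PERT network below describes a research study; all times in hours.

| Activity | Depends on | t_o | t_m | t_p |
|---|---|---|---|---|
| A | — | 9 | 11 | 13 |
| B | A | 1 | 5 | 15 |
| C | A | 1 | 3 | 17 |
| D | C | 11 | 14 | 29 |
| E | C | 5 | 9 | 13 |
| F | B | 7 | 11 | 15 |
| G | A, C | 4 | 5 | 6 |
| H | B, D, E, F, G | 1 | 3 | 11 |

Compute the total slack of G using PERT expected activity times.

11 hours

te_A = (9 + 4·11 + 13)/6 = 66/6 = 11
te_B = (1 + 4·5 + 15)/6 = 36/6 = 6
te_C = (1 + 4·3 + 17)/6 = 30/6 = 5
te_D = (11 + 4·14 + 29)/6 = 96/6 = 16
te_E = (5 + 4·9 + 13)/6 = 54/6 = 9
te_F = (7 + 4·11 + 15)/6 = 66/6 = 11
te_G = (4 + 4·5 + 6)/6 = 30/6 = 5
te_H = (1 + 4·3 + 11)/6 = 24/6 = 4

Forward pass:
ES_A = 0; EF_A = 11
ES_B = 11; EF_B = 11+6 = 17
ES_C = 11; EF_C = 11+5 = 16
ES_D = 16; EF_D = 16+16 = 32
ES_E = 16; EF_E = 16+9 = 25
ES_F = 17; EF_F = 17+11 = 28
ES_G = max(EF_A=11, EF_C=16) = 16; EF_G = 16+5 = 21
ES_H = max(EF_B=17, EF_D=32, EF_E=25, EF_F=28, EF_G=21) = 32; EF_H = 32+4 = 36
Expected project duration μ = 36 hours. Critical path: A → C → D → H.

Backward pass:
LF_H = 36; LS_H = 36−4 = 32
LF_G = LS_H = 32; LS_G = 32−5 = 27
LF_F = LS_H = 32; LS_F = 32−11 = 21
LF_E = LS_H = 32; LS_E = 32−9 = 23
LF_D = LS_H = 32; LS_D = 32−16 = 16
LF_C = min(LS_D=16, LS_E=23, LS_G=27) = 16; LS_C = 16−5 = 11
LF_B = min(LS_F=21, LS_H=32) = 21; LS_B = 21−6 = 15
LF_A = min(LS_B=15, LS_C=11, LS_G=27) = 11; LS_A = 11−11 = 0
Slack_G = LS_G − ES_G = 27 − 16 = 11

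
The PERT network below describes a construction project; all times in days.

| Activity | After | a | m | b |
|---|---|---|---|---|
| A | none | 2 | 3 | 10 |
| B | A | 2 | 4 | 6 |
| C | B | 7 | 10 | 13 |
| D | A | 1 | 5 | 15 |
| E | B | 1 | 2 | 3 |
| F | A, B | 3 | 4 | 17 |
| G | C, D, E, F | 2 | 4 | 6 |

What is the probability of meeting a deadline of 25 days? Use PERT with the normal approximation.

0.941

te_A = (2 + 4·3 + 10)/6 = 24/6 = 4; σ²_A = ((10−2)/6)² = 1.778
te_B = (2 + 4·4 + 6)/6 = 24/6 = 4; σ²_B = ((6−2)/6)² = 0.444
te_C = (7 + 4·10 + 13)/6 = 60/6 = 10; σ²_C = ((13−7)/6)² = 1.000
te_D = (1 + 4·5 + 15)/6 = 36/6 = 6; σ²_D = ((15−1)/6)² = 5.444
te_E = (1 + 4·2 + 3)/6 = 12/6 = 2; σ²_E = ((3−1)/6)² = 0.111
te_F = (3 + 4·4 + 17)/6 = 36/6 = 6; σ²_F = ((17−3)/6)² = 5.444
te_G = (2 + 4·4 + 6)/6 = 24/6 = 4; σ²_G = ((6−2)/6)² = 0.444

Forward pass:
ES_A = 0; EF_A = 4
ES_B = 4; EF_B = 4+4 = 8
ES_C = 8; EF_C = 8+10 = 18
ES_D = 4; EF_D = 4+6 = 10
ES_E = 8; EF_E = 8+2 = 10
ES_F = max(EF_A=4, EF_B=8) = 8; EF_F = 8+6 = 14
ES_G = max(EF_C=18, EF_D=10, EF_E=10, EF_F=14) = 18; EF_G = 18+4 = 22
Expected project duration μ = 22 days. Critical path: A → B → C → G.

Variance along critical path = 1.778 + 0.444 + 1.000 + 0.444 = 3.667; σ = √3.667 = 1.915 days.
Z = (25 − 22) / 1.915 = 1.567
P(T ≤ 25) = Φ(1.567) ≈ 0.941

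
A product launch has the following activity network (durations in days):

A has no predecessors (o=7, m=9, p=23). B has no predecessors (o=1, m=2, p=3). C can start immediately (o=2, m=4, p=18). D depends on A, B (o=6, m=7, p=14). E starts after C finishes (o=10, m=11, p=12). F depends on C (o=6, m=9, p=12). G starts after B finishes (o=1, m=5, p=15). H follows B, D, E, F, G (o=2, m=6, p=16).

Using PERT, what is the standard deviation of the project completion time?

3.79 days

te_A = (7 + 4·9 + 23)/6 = 66/6 = 11; σ²_A = ((23−7)/6)² = 7.111
te_B = (1 + 4·2 + 3)/6 = 12/6 = 2; σ²_B = ((3−1)/6)² = 0.111
te_C = (2 + 4·4 + 18)/6 = 36/6 = 6; σ²_C = ((18−2)/6)² = 7.111
te_D = (6 + 4·7 + 14)/6 = 48/6 = 8; σ²_D = ((14−6)/6)² = 1.778
te_E = (10 + 4·11 + 12)/6 = 66/6 = 11; σ²_E = ((12−10)/6)² = 0.111
te_F = (6 + 4·9 + 12)/6 = 54/6 = 9; σ²_F = ((12−6)/6)² = 1.000
te_G = (1 + 4·5 + 15)/6 = 36/6 = 6; σ²_G = ((15−1)/6)² = 5.444
te_H = (2 + 4·6 + 16)/6 = 42/6 = 7; σ²_H = ((16−2)/6)² = 5.444

Forward pass:
ES_A = 0; EF_A = 11
ES_B = 0; EF_B = 2
ES_C = 0; EF_C = 6
ES_D = max(EF_A=11, EF_B=2) = 11; EF_D = 11+8 = 19
ES_E = 6; EF_E = 6+11 = 17
ES_F = 6; EF_F = 6+9 = 15
ES_G = 2; EF_G = 2+6 = 8
ES_H = max(EF_B=2, EF_D=19, EF_E=17, EF_F=15, EF_G=8) = 19; EF_H = 19+7 = 26
Expected project duration μ = 26 days. Critical path: A → D → H.

Variance along critical path = 7.111 + 1.778 + 5.444 = 14.333
σ = √14.333 = 3.786 days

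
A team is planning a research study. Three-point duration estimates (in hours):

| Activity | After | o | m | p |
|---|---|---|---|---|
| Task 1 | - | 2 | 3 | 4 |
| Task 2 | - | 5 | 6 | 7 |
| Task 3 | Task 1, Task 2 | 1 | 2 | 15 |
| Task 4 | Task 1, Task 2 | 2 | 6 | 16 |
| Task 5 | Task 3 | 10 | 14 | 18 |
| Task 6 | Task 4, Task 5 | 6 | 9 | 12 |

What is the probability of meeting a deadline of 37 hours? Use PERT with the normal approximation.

0.917

te_Task 1 = (2 + 4·3 + 4)/6 = 18/6 = 3; σ²_Task 1 = ((4−2)/6)² = 0.111
te_Task 2 = (5 + 4·6 + 7)/6 = 36/6 = 6; σ²_Task 2 = ((7−5)/6)² = 0.111
te_Task 3 = (1 + 4·2 + 15)/6 = 24/6 = 4; σ²_Task 3 = ((15−1)/6)² = 5.444
te_Task 4 = (2 + 4·6 + 16)/6 = 42/6 = 7; σ²_Task 4 = ((16−2)/6)² = 5.444
te_Task 5 = (10 + 4·14 + 18)/6 = 84/6 = 14; σ²_Task 5 = ((18−10)/6)² = 1.778
te_Task 6 = (6 + 4·9 + 12)/6 = 54/6 = 9; σ²_Task 6 = ((12−6)/6)² = 1.000

Forward pass:
ES_Task 1 = 0; EF_Task 1 = 3
ES_Task 2 = 0; EF_Task 2 = 6
ES_Task 3 = max(EF_Task 1=3, EF_Task 2=6) = 6; EF_Task 3 = 6+4 = 10
ES_Task 4 = max(EF_Task 1=3, EF_Task 2=6) = 6; EF_Task 4 = 6+7 = 13
ES_Task 5 = 10; EF_Task 5 = 10+14 = 24
ES_Task 6 = max(EF_Task 4=13, EF_Task 5=24) = 24; EF_Task 6 = 24+9 = 33
Expected project duration μ = 33 hours. Critical path: Task 2 → Task 3 → Task 5 → Task 6.

Variance along critical path = 0.111 + 5.444 + 1.778 + 1.000 = 8.333; σ = √8.333 = 2.887 hours.
Z = (37 − 33) / 2.887 = 1.386
P(T ≤ 37) = Φ(1.386) ≈ 0.917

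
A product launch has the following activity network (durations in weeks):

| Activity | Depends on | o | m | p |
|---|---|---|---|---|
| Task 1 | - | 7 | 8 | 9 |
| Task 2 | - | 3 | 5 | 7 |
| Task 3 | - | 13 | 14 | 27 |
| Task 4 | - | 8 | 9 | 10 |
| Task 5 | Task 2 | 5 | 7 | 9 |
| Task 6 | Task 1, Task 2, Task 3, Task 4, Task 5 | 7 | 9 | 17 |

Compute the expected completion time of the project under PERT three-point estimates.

te_Task 1 = (7 + 4·8 + 9)/6 = 48/6 = 8
te_Task 2 = (3 + 4·5 + 7)/6 = 30/6 = 5
te_Task 3 = (13 + 4·14 + 27)/6 = 96/6 = 16
te_Task 4 = (8 + 4·9 + 10)/6 = 54/6 = 9
te_Task 5 = (5 + 4·7 + 9)/6 = 42/6 = 7
te_Task 6 = (7 + 4·9 + 17)/6 = 60/6 = 10

Forward pass:
ES_Task 1 = 0; EF_Task 1 = 8
ES_Task 2 = 0; EF_Task 2 = 5
ES_Task 3 = 0; EF_Task 3 = 16
ES_Task 4 = 0; EF_Task 4 = 9
ES_Task 5 = 5; EF_Task 5 = 5+7 = 12
ES_Task 6 = max(EF_Task 1=8, EF_Task 2=5, EF_Task 3=16, EF_Task 4=9, EF_Task 5=12) = 16; EF_Task 6 = 16+10 = 26
Expected project duration μ = 26 weeks. Critical path: Task 3 → Task 6.

26 weeks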